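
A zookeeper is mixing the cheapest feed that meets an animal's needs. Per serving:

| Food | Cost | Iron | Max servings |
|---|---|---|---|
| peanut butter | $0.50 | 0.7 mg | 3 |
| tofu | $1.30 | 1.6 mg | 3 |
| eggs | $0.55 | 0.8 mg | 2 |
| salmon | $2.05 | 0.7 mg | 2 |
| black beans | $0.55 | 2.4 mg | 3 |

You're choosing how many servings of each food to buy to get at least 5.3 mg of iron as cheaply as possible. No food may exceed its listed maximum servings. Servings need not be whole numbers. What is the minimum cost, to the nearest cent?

Cost per mg of iron: black beans $0.2292, eggs $0.6875, peanut butter $0.7143, tofu $0.8125, salmon $2.9286.
Take 2.208 servings of black beans: +5.3 mg iron for $1.21 (total $1.21, still need 0.0 mg).
Greedy by cheapest-per-mg is optimal for a single linear constraint, so the minimum cost is $1.21.

$1.21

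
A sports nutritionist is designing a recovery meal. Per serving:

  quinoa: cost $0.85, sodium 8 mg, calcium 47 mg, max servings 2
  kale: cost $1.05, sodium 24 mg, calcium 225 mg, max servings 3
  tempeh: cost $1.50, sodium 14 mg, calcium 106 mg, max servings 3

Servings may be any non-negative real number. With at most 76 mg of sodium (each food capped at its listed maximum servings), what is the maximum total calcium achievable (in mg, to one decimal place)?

705.3 mg

Calcium per mg sodium: kale 9.375, tempeh 7.571, quinoa 5.875.
Take 3 servings of kale: uses 72 mg sodium, +675.0 mg calcium (running total 675.0 mg).
Take 0.2857 servings of tempeh: uses 4 mg sodium, +30.3 mg calcium (running total 705.3 mg).
Greedy by best ratio exhausts the sodium allowance optimally: 705.3 mg.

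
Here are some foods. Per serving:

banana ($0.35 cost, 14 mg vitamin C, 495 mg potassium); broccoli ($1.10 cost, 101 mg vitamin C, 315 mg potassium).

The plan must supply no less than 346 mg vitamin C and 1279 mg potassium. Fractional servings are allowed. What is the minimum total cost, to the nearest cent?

$3.86

banana only: max(346/14, 1279/495) = 24.71 servings → $8.65.
broccoli only: max(346/101, 1279/315) = 4.06 servings → $4.47.
banana + broccoli with both tight: 0.4429 servings and 3.364 servings → $3.86.
So the least-cost plan costs $3.86.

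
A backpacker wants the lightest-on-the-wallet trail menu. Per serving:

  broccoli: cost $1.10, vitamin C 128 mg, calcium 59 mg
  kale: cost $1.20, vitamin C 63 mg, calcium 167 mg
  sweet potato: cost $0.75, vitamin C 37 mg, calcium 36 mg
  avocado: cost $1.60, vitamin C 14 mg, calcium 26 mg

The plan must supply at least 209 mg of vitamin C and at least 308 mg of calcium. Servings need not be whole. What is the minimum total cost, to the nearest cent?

An LP optimum is at a vertex; with two nutrient constraints at most two foods are used. Check each candidate.
broccoli only: max(209/128, 308/59) = 5.22 servings → $5.74.
kale only: max(209/63, 308/167) = 3.317 servings → $3.98.
sweet potato only: max(209/37, 308/36) = 8.556 servings → $6.42.
avocado only: max(209/14, 308/26) = 14.93 servings → $23.89.
broccoli + kale with both tight: 0.8777 servings and 1.534 servings → $2.81.
broccoli + sweet potato with both targets exact would need a negative amount; discard.
broccoli + avocado with both tight: 0.4484 servings and 10.83 servings → $17.82.
kale + sweet potato with both tight: 0.99 servings and 3.963 servings → $4.16.
kale + avocado with both targets exact would need a negative amount; discard.
sweet potato + avocado with both tight: 2.45 servings and 8.454 servings → $15.36.
The minimum over all feasible corners is $2.81.

$2.81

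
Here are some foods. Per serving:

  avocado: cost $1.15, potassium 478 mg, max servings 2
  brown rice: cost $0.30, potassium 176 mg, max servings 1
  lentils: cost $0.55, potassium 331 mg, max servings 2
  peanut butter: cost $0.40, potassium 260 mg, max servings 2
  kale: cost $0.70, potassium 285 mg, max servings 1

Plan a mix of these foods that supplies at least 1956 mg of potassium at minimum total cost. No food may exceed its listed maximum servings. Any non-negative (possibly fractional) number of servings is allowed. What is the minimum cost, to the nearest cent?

Cost per mg of potassium: peanut butter $0.0015, lentils $0.0017, brown rice $0.0017, avocado $0.0024, kale $0.0025.
Take 2 servings of peanut butter: +520.0 mg potassium for $0.80 (total $0.80, still need 1436.0 mg).
Take 2 servings of lentils: +662.0 mg potassium for $1.10 (total $1.90, still need 774.0 mg).
Take 1 serving of brown rice: +176.0 mg potassium for $0.30 (total $2.20, still need 598.0 mg).
Take 1.251 servings of avocado: +598.0 mg potassium for $1.44 (total $3.64, still need 0.0 mg).
Filling from the cheapest source first is optimal under one linear minimum: $3.64.

$3.64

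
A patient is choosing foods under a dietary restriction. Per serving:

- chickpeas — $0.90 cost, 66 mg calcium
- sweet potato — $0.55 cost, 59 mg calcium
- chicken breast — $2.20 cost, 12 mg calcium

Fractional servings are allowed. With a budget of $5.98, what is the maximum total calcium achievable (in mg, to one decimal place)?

Calcium per dollar: sweet potato 107.3, chickpeas 73.33, chicken breast 5.455.
With no serving limits, spend the whole cost allowance on sweet potato: $5.98 / $0.55 × 59 mg = 641.5 mg.

641.5 mg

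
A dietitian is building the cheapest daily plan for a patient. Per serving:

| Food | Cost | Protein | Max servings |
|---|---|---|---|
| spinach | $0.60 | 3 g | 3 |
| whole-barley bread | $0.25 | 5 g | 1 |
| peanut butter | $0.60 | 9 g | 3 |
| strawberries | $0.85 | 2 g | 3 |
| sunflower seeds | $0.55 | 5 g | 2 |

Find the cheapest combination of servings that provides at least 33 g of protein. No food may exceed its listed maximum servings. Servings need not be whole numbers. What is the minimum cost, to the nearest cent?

$2.16

Cost per g of protein: whole-barley bread $0.0500, peanut butter $0.0667, sunflower seeds $0.1100, spinach $0.2000, strawberries $0.4250.
Take 1 serving of whole-barley bread: +5.0 g protein for $0.25 (total $0.25, still need 28.0 g).
Take 3 servings of peanut butter: +27.0 g protein for $1.80 (total $2.05, still need 1.0 g).
Take 0.2 servings of sunflower seeds: +1.0 g protein for $0.11 (total $2.16, still need 0.0 g).
Filling from the cheapest source first is optimal under one linear minimum: $2.16.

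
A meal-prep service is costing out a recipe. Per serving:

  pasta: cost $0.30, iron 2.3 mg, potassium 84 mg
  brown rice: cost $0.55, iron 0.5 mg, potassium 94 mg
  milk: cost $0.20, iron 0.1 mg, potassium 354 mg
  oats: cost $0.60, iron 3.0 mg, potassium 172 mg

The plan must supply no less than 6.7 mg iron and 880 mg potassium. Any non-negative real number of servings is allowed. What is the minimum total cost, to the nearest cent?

$1.21

Compare the cost at each extreme point of the feasible region.
pasta only: max(6.7/2.3, 880/84) = 10.48 servings → $3.14.
brown rice only: max(6.7/0.5, 880/94) = 13.4 servings → $7.37.
milk only: max(6.7/0.1, 880/354) = 67 servings → $13.40.
oats only: max(6.7/3.0, 880/172) = 5.116 servings → $3.07.
pasta + brown rice with both tight: 1.09 servings and 8.388 servings → $4.94.
pasta + milk with both tight: 2.834 servings and 1.813 servings → $1.21.
pasta + oats with both targets exact would need a negative amount; discard.
brown rice + milk with both targets exact would need a negative amount; discard.
brown rice + oats with both tight: 7.59 servings and 0.9684 servings → $4.76.
milk + oats with both tight: 1.424 servings and 2.186 servings → $1.60.
Cheapest feasible corner: $1.21.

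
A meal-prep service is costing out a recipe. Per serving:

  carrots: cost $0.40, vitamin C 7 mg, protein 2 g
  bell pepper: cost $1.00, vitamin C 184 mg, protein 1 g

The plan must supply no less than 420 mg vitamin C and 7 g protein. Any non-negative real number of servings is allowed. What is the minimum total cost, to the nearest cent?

$3.15

Minimising a linear cost over {vitamin C ≥ 420, protein ≥ 7, servings ≥ 0} — the optimum is at a vertex, using one or two foods.
carrots only: max(420/7, 7/2) = 60 servings → $24.00.
bell pepper only: max(420/184, 7/1) = 7 servings → $7.00.
carrots + bell pepper with both tight: 2.404 servings and 2.191 servings → $3.15.
So the least-cost plan costs $3.15.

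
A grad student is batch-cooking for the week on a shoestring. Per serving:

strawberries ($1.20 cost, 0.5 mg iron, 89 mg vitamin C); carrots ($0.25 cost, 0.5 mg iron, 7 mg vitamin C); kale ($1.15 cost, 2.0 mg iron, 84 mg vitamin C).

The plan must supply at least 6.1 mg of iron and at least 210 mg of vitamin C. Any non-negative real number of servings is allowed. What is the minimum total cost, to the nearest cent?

$3.38

Minimising a linear cost over {iron ≥ 6.1, vitamin C ≥ 210, servings ≥ 0} — the optimum is at a vertex, using one or two foods.
strawberries only: max(6.1/0.5, 210/89) = 12.2 servings → $14.64.
carrots only: max(6.1/0.5, 210/7) = 30 servings → $7.50.
kale only: max(6.1/2.0, 210/84) = 3.05 servings → $3.51.
strawberries + carrots with both tight: 1.52 servings and 10.68 servings → $4.49.
strawberries + kale: intersection lies outside the first quadrant.
carrots + kale with both tight: 3.3 servings and 2.225 servings → $3.38.
The minimum over all feasible corners is $3.38.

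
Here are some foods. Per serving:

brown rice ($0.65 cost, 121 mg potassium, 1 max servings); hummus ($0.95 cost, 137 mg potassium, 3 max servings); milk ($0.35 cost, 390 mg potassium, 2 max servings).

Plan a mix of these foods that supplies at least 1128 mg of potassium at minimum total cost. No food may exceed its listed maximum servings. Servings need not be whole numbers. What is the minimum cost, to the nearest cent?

$2.92

Cost per mg of potassium: milk $0.0009, brown rice $0.0054, hummus $0.0069.
Take 2 servings of milk: +780.0 mg potassium for $0.70 (total $0.70, still need 348.0 mg).
Take 1 serving of brown rice: +121.0 mg potassium for $0.65 (total $1.35, still need 227.0 mg).
Take 1.657 servings of hummus: +227.0 mg potassium for $1.57 (total $2.92, still need 0.0 mg).
Filling from the cheapest source first is optimal under one linear minimum: $2.92.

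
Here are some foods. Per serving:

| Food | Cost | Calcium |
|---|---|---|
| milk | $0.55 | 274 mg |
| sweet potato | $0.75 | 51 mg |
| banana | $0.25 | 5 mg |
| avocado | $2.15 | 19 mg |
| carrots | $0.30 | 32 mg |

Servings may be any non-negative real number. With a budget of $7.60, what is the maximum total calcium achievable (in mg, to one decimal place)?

3786.2 mg

Calcium per dollar: milk 498.2, carrots 106.7, sweet potato 68, banana 20, avocado 8.837.
With no serving limits, spend the whole cost allowance on milk: $7.60 / $0.55 × 274 mg = 3786.2 mg.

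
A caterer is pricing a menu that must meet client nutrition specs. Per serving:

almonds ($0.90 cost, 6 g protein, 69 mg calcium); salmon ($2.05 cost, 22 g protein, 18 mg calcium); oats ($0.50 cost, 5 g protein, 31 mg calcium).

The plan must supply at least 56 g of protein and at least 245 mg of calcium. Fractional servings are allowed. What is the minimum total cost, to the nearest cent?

$5.47

The cheapest plan sits at a corner of the feasible region — with two constraints it uses at most two foods.
almonds only: max(56/6, 245/69) = 9.333 servings → $8.40.
salmon only: max(56/22, 245/18) = 13.61 servings → $27.90.
oats only: max(56/5, 245/31) = 11.2 servings → $5.60.
almonds + salmon with both tight: 3.108 servings and 1.698 servings → $6.28.
almonds + oats: the both-tight solution has a negative serving — not a feasible corner.
salmon + oats with both tight: 0.8632 servings and 7.402 servings → $5.47.
So the least-cost plan costs $5.47.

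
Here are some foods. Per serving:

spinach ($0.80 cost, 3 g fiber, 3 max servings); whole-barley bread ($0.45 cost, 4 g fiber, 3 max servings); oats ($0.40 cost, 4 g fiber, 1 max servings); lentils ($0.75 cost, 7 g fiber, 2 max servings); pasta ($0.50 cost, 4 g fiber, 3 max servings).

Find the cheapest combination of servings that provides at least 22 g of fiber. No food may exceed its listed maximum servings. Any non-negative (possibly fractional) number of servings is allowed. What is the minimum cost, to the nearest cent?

Cost per g of fiber: oats $0.1000, lentils $0.1071, whole-barley bread $0.1125, pasta $0.1250, spinach $0.2667.
Take 1 serving of oats: +4.0 g fiber for $0.40 (total $0.40, still need 18.0 g).
Take 2 servings of lentils: +14.0 g fiber for $1.50 (total $1.90, still need 4.0 g).
Take 1 serving of whole-barley bread: +4.0 g fiber for $0.45 (total $2.35, still need 0.0 g).
Greedy by cheapest-per-g is optimal for a single linear constraint, so the minimum cost is $2.35.

$2.35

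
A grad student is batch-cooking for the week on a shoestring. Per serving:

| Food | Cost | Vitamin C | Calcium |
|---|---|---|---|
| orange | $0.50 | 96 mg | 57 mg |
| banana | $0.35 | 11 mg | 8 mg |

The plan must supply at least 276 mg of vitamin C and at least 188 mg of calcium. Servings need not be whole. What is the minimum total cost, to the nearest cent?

orange only: max(276/96, 188/57) = 3.298 servings → $1.65.
banana only: max(276/11, 188/8) = 25.09 servings → $8.78.
orange + banana with both tight: 0.9929 servings and 16.43 servings → $6.25.
The minimum over all feasible corners is $1.65.

$1.65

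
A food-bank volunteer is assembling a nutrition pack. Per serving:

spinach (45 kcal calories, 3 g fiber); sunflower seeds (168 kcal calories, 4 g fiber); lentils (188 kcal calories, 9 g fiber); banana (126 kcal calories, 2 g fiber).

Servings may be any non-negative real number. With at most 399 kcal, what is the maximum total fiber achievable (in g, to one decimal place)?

Fiber per kcal: spinach 0.06667, lentils 0.04787, sunflower seeds 0.02381, banana 0.01587.
With no serving limits, spend the whole calories allowance on spinach: 399 kcal / 45 kcal × 3 g = 26.6 g.

26.6 g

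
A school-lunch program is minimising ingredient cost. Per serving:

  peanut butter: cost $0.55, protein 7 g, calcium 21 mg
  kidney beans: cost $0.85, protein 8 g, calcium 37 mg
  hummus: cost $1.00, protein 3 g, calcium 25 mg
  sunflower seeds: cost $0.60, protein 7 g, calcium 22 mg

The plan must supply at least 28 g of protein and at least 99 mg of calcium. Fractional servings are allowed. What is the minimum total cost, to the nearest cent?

With two linear requirements the optimum uses one or two foods; enumerate the corners.
peanut butter only: max(28/7, 99/21) = 4.714 servings → $2.59.
kidney beans only: max(28/8, 99/37) = 3.5 servings → $2.98.
hummus only: max(28/3, 99/25) = 9.333 servings → $9.33.
sunflower seeds only: max(28/7, 99/22) = 4.5 servings → $2.70.
peanut butter + kidney beans with both tight: 2.681 servings and 1.154 servings → $2.46.
peanut butter + hummus with both tight: 3.598 servings and 0.9375 servings → $2.92.
peanut butter + sunflower seeds with both targets exact would need a negative amount; discard.
kidney beans + hummus with both targets exact would need a negative amount; discard.
kidney beans + sunflower seeds with both tight: 0.9277 servings and 2.94 servings → $2.55.
hummus + sunflower seeds with both tight: 0.7064 servings and 3.697 servings → $2.92.
So the least-cost plan costs $2.46.

$2.46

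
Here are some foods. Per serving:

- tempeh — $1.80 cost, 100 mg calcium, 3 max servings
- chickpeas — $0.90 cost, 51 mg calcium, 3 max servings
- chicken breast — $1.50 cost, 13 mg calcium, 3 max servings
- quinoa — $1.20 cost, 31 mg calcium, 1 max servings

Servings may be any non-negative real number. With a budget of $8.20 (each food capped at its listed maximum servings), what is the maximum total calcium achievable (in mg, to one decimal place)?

455.6 mg

Calcium per dollar: chickpeas 56.67, tempeh 55.56, quinoa 25.83, chicken breast 8.667.
Take 3 servings of chickpeas: spends $2.70, +153.0 mg calcium (running total 153.0 mg).
Take 3 servings of tempeh: spends $5.40, +300.0 mg calcium (running total 453.0 mg).
Take 0.08333 servings of quinoa: spends $0.10, +2.6 mg calcium (running total 455.6 mg).
Filling greedily by calcium-per-dollar is optimal for one linear limit, giving 455.6 mg.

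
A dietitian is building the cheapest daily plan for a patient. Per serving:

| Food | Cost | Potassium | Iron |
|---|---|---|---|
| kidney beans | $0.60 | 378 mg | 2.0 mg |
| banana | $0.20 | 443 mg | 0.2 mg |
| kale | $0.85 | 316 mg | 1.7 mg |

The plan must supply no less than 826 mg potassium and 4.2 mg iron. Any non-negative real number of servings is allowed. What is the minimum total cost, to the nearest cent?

$1.27

The cheapest plan sits at a corner of the feasible region — with two constraints it uses at most two foods.
kidney beans only: max(826/378, 4.2/2.0) = 2.185 servings → $1.31.
banana only: max(826/443, 4.2/0.2) = 21 servings → $4.20.
kale only: max(826/316, 4.2/1.7) = 2.614 servings → $2.22.
kidney beans + banana with both tight: 2.092 servings and 0.07947 servings → $1.27.
kidney beans + kale: intersection lies outside the first quadrant.
banana + kale with both tight: 0.1116 servings and 2.457 servings → $2.11.
Cheapest feasible corner: $1.27.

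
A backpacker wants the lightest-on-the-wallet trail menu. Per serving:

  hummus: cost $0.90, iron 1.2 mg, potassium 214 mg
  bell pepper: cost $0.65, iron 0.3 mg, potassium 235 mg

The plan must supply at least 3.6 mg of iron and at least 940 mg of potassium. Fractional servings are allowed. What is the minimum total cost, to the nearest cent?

$3.40

For a min-cost LP with two ≥-constraints, a basic feasible solution has at most two positive variables.
hummus only: max(3.6/1.2, 940/214) = 4.393 servings → $3.95.
bell pepper only: max(3.6/0.3, 940/235) = 12 servings → $7.80.
hummus + bell pepper with both tight: 2.59 servings and 1.642 servings → $3.40.
Cheapest feasible corner: $3.40.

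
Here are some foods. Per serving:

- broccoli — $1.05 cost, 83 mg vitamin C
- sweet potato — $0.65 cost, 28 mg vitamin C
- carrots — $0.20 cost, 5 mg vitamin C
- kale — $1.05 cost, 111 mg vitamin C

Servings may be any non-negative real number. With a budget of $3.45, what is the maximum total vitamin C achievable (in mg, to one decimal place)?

Vitamin C per dollar: kale 105.7, broccoli 79.05, sweet potato 43.08, carrots 25.
With no serving limits, spend the whole cost allowance on kale: $3.45 / $1.05 × 111 mg = 364.7 mg.

364.7 mg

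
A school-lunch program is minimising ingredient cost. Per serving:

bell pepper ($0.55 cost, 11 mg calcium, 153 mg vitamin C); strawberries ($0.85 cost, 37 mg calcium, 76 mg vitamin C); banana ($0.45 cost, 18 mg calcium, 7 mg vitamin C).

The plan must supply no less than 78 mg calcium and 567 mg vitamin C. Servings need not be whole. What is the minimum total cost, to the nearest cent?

The cheapest plan sits at a corner of the feasible region — with two constraints it uses at most two foods.
bell pepper only: max(78/11, 567/153) = 7.091 servings → $3.90.
strawberries only: max(78/37, 567/76) = 7.461 servings → $6.34.
banana only: max(78/18, 567/7) = 81 servings → $36.45.
bell pepper + strawberries with both tight: 3.119 servings and 1.181 servings → $2.72.
bell pepper + banana with both tight: 3.609 servings and 2.128 servings → $2.94.
strawberries + banana: the both-tight solution has a negative serving — not a feasible corner.
The minimum over all feasible corners is $2.72.

$2.72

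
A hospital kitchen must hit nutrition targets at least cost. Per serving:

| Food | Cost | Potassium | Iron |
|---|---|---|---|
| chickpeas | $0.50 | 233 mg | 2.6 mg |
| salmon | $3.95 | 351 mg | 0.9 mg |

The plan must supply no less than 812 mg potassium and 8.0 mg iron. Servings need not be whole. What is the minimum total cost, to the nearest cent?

$1.74

Check every corner: each single food scaled to meet both minima, and each pair solved so both constraints bind.
chickpeas only: max(812/233, 8.0/2.6) = 3.485 servings → $1.74.
salmon only: max(812/351, 8.0/0.9) = 8.889 servings → $35.11.
chickpeas + salmon with both tight: 2.955 servings and 0.3517 servings → $2.87.
So the least-cost plan costs $1.74.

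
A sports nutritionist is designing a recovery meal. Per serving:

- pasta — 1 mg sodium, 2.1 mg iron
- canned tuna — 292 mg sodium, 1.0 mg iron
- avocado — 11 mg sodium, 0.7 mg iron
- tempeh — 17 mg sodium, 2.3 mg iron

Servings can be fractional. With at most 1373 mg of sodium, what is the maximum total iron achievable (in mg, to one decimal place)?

Iron per mg sodium: pasta 2.1, tempeh 0.1353, avocado 0.06364, canned tuna 0.003425.
With no serving limits, spend the whole sodium allowance on pasta: 1373 mg / 1 mg × 2.1 mg = 2883.3 mg.

2883.3 mg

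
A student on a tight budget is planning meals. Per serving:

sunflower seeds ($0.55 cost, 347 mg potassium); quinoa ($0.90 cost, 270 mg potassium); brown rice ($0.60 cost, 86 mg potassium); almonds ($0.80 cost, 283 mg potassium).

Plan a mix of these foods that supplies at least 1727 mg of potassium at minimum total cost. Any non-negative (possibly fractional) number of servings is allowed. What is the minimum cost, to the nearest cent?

Cost per mg of potassium: sunflower seeds $0.0016, almonds $0.0028, quinoa $0.0033, brown rice $0.0070.
With no serving limits, use only sunflower seeds: 1727 mg / 347 mg = 4.977 servings × $0.55 = $2.74.

$2.74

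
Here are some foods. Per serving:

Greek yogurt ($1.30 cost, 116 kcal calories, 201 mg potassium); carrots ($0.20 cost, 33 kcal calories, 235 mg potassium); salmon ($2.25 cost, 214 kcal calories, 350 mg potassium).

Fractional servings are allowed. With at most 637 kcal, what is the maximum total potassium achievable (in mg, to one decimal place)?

4536.2 mg

Potassium per kcal: carrots 7.121, Greek yogurt 1.733, salmon 1.636.
With no serving limits, spend the whole calories allowance on carrots: 637 kcal / 33 kcal × 235 mg = 4536.2 mg.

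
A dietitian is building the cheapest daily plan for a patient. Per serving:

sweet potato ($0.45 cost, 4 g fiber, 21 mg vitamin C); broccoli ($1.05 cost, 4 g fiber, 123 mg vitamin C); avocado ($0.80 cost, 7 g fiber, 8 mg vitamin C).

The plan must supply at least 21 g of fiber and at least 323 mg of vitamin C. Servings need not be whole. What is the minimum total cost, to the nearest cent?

For a min-cost LP with two ≥-constraints, a basic feasible solution has at most two positive variables.
sweet potato only: max(21/4, 323/21) = 15.38 servings → $6.92.
broccoli only: max(21/4, 323/123) = 5.25 servings → $5.51.
avocado only: max(21/7, 323/8) = 40.38 servings → $32.30.
sweet potato + broccoli with both tight: 3.164 servings and 2.086 servings → $3.61.
sweet potato + avocado: intersection lies outside the first quadrant.
broccoli + avocado with both tight: 2.525 servings and 1.557 servings → $3.90.
The minimum over all feasible corners is $3.61.

$3.61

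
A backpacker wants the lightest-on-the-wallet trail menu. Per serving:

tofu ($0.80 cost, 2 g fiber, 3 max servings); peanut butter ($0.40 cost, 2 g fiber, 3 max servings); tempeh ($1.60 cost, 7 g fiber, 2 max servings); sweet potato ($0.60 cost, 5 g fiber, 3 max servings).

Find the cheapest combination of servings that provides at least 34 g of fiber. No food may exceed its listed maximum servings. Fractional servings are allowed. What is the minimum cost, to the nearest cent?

$5.97

Cost per g of fiber: sweet potato $0.1200, peanut butter $0.2000, tempeh $0.2286, tofu $0.4000.
Take 3 servings of sweet potato: +15.0 g fiber for $1.80 (total $1.80, still need 19.0 g).
Take 3 servings of peanut butter: +6.0 g fiber for $1.20 (total $3.00, still need 13.0 g).
Take 1.857 servings of tempeh: +13.0 g fiber for $2.97 (total $5.97, still need 0.0 g).
Filling from the cheapest source first is optimal under one linear minimum: $5.97.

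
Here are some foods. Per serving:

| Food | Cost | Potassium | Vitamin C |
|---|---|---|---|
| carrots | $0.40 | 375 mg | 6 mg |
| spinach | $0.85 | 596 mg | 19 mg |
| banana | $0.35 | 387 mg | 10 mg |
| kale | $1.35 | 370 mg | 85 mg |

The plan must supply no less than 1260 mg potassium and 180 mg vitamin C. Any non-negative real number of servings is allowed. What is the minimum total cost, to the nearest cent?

This is a tiny linear program; its minimum lies at a vertex of the feasible set. List the vertices and price them.
carrots only: max(1260/375, 180/6) = 30 servings → $12.00.
spinach only: max(1260/596, 180/19) = 9.474 servings → $8.05.
banana only: max(1260/387, 180/10) = 18 servings → $6.30.
kale only: max(1260/370, 180/85) = 3.405 servings → $4.60.
carrots + spinach: the both-tight solution has a negative serving — not a feasible corner.
carrots + banana with both targets exact would need a negative amount; discard.
carrots + kale with both tight: 1.366 servings and 2.021 servings → $3.27.
spinach + banana with both targets exact would need a negative amount; discard.
spinach + kale with both tight: 0.9283 servings and 1.91 servings → $3.37.
banana + kale with both tight: 1.387 servings and 1.954 servings → $3.12.
The minimum over all feasible corners is $3.12.

$3.12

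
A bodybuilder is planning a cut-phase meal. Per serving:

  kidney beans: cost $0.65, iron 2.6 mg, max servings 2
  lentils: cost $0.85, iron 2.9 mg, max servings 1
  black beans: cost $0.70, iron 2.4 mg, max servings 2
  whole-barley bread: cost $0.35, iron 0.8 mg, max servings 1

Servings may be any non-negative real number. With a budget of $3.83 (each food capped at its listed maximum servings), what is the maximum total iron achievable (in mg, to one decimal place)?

Iron per dollar: kidney beans 4, black beans 3.429, lentils 3.412, whole-barley bread 2.286.
Take 2 servings of kidney beans: spends $1.30, +5.2 mg iron (running total 5.2 mg).
Take 2 servings of black beans: spends $1.40, +4.8 mg iron (running total 10.0 mg).
Take 1 serving of lentils: spends $0.85, +2.9 mg iron (running total 12.9 mg).
Take 0.8 servings of whole-barley bread: spends $0.28, +0.6 mg iron (running total 13.5 mg).
Greedy by best ratio exhausts the cost allowance optimally: 13.5 mg.

13.5 mg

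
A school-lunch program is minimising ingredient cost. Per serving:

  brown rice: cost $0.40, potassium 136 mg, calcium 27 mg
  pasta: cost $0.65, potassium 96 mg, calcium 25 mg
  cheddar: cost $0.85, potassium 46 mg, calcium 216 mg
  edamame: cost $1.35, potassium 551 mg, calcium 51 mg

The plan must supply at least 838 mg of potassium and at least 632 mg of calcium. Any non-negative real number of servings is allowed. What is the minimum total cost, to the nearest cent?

Check every corner: each single food scaled to meet both minima, and each pair solved so both constraints bind.
brown rice only: max(838/136, 632/27) = 23.41 servings → $9.36.
pasta only: max(838/96, 632/25) = 25.28 servings → $16.43.
cheddar only: max(838/46, 632/216) = 18.22 servings → $15.48.
edamame only: max(838/551, 632/51) = 12.39 servings → $16.73.
brown rice + pasta: intersection lies outside the first quadrant.
brown rice + cheddar with both tight: 5.4 servings and 2.251 servings → $4.07.
brown rice + edamame: the both-tight solution has a negative serving — not a feasible corner.
pasta + cheddar with both tight: 7.757 servings and 2.028 servings → $6.77.
pasta + edamame with both targets exact would need a negative amount; discard.
cheddar + edamame with both tight: 2.618 servings and 1.302 servings → $3.98.
Cheapest feasible corner: $3.98.

$3.98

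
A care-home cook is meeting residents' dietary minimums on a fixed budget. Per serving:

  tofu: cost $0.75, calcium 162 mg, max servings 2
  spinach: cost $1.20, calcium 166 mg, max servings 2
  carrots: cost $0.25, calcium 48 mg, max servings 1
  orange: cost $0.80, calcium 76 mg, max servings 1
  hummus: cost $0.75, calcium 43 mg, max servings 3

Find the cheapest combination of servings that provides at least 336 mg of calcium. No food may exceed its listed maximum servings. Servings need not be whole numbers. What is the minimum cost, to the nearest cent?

$1.56

Cost per mg of calcium: tofu $0.0046, carrots $0.0052, spinach $0.0072, orange $0.0105, hummus $0.0174.
Take 2 servings of tofu: +324.0 mg calcium for $1.50 (total $1.50, still need 12.0 mg).
Take 0.25 servings of carrots: +12.0 mg calcium for $0.06 (total $1.56, still need 0.0 mg).
Filling from the cheapest source first is optimal under one linear minimum: $1.56.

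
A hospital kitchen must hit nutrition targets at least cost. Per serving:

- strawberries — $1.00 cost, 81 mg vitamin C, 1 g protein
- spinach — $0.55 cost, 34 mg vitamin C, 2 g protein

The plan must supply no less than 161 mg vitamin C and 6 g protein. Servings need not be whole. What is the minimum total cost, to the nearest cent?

Two binding constraints pin down two serving amounts, so the optimal mix uses at most two foods. The candidates are each food alone (scaled to the tighter of vitamin C/protein) and each pair with both constraints tight.
strawberries only: max(161/81, 6/1) = 6 servings → $6.00.
spinach only: max(161/34, 6/2) = 4.735 servings → $2.60.
strawberries + spinach with both tight: 0.9219 servings and 2.539 servings → $2.32.
The minimum over all feasible corners is $2.32.

$2.32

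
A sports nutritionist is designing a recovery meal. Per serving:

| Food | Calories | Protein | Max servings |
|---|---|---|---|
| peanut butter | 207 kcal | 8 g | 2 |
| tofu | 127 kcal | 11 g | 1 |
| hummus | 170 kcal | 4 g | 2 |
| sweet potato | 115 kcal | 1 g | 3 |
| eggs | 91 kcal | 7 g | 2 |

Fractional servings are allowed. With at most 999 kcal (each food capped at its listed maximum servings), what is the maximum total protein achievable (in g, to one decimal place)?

Protein per kcal: tofu 0.08661, eggs 0.07692, peanut butter 0.03865, hummus 0.02353, sweet potato 0.008696.
Take 1 serving of tofu: uses 127 kcal, +11.0 g protein (running total 11.0 g).
Take 2 servings of eggs: uses 182 kcal, +14.0 g protein (running total 25.0 g).
Take 2 servings of peanut butter: uses 414 kcal, +16.0 g protein (running total 41.0 g).
Take 1.624 servings of hummus: uses 276 kcal, +6.5 g protein (running total 47.5 g).
Filling greedily by protein-per-kcal is optimal for one linear limit, giving 47.5 g.

47.5 g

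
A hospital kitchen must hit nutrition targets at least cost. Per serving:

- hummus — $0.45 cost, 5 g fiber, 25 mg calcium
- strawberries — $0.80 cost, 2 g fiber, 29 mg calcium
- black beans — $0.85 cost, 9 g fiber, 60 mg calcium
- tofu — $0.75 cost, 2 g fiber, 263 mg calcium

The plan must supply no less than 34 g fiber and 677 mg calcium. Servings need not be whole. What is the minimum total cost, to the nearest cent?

$4.20

A basic optimal solution has at most two foods positive. Try each food alone and each pair with both targets met exactly.
hummus only: max(34/5, 677/25) = 27.08 servings → $12.19.
strawberries only: max(34/2, 677/29) = 23.34 servings → $18.68.
black beans only: max(34/9, 677/60) = 11.28 servings → $9.59.
tofu only: max(34/2, 677/263) = 17 servings → $12.75.
hummus + strawberries: intersection lies outside the first quadrant.
hummus + black beans: the both-tight solution has a negative serving — not a feasible corner.
hummus + tofu with both tight: 5.998 servings and 2.004 servings → $4.20.
strawberries + black beans: intersection lies outside the first quadrant.
strawberries + tofu with both tight: 16.21 servings and 0.7863 servings → $13.56.
black beans + tofu with both tight: 3.377 servings and 1.804 servings → $4.22.
So the least-cost plan costs $4.20.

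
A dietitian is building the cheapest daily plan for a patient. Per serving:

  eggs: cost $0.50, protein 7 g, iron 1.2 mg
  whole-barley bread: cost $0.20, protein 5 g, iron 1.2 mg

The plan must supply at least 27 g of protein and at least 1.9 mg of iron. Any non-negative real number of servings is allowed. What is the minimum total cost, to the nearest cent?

This is a tiny linear program; its minimum lies at a vertex of the feasible set. List the vertices and price them.
eggs only: max(27/7, 1.9/1.2) = 3.857 servings → $1.93.
whole-barley bread only: max(27/5, 1.9/1.2) = 5.4 servings → $1.08.
eggs + whole-barley bread: the both-tight solution has a negative serving — not a feasible corner.
So the least-cost plan costs $1.08.

$1.08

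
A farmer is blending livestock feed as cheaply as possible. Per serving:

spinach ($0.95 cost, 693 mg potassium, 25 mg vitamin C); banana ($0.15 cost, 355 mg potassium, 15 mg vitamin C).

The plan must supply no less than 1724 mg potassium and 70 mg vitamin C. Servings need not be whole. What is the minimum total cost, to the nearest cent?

At the optimum either one food covers both requirements or two foods hit both targets exactly; no other combination can be cheaper.
spinach only: max(1724/693, 70/25) = 2.8 servings → $2.66.
banana only: max(1724/355, 70/15) = 4.856 servings → $0.73.
spinach + banana with both tight: 0.6645 servings and 3.559 servings → $1.17.
Cheapest feasible corner: $0.73.

$0.73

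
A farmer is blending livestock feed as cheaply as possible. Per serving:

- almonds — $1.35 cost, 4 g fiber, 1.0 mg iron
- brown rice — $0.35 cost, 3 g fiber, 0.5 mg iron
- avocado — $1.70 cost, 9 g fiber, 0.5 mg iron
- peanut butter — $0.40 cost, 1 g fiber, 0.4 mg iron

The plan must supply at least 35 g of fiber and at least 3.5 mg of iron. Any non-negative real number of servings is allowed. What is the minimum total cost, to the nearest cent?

$4.08

Two binding constraints pin down two serving amounts, so the optimal mix uses at most two foods. The candidates are each food alone (scaled to the tighter of fiber/iron) and each pair with both constraints tight.
almonds only: max(35/4, 3.5/1.0) = 8.75 servings → $11.81.
brown rice only: max(35/3, 3.5/0.5) = 11.67 servings → $4.08.
avocado only: max(35/9, 3.5/0.5) = 7 servings → $11.90.
peanut butter only: max(35/1, 3.5/0.4) = 35 servings → $14.00.
almonds + brown rice: intersection lies outside the first quadrant.
almonds + avocado with both tight: 2 servings and 3 servings → $7.80.
almonds + peanut butter: the both-tight solution has a negative serving — not a feasible corner.
brown rice + avocado with both tight: 4.667 servings and 2.333 servings → $5.60.
brown rice + peanut butter with both targets exact would need a negative amount; discard.
avocado + peanut butter with both tight: 3.387 servings and 4.516 servings → $7.56.
The minimum over all feasible corners is $4.08.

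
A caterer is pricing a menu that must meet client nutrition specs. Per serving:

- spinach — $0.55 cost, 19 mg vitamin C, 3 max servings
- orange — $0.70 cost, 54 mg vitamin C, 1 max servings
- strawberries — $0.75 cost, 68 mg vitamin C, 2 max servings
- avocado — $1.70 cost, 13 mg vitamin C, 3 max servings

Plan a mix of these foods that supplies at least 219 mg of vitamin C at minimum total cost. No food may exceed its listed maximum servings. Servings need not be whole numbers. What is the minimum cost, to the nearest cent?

Cost per mg of vitamin C: strawberries $0.0110, orange $0.0130, spinach $0.0289, avocado $0.1308.
Take 2 servings of strawberries: +136.0 mg vitamin C for $1.50 (total $1.50, still need 83.0 mg).
Take 1 serving of orange: +54.0 mg vitamin C for $0.70 (total $2.20, still need 29.0 mg).
Take 1.526 servings of spinach: +29.0 mg vitamin C for $0.84 (total $3.04, still need 0.0 mg).
Filling from the cheapest source first is optimal under one linear minimum: $3.04.

$3.04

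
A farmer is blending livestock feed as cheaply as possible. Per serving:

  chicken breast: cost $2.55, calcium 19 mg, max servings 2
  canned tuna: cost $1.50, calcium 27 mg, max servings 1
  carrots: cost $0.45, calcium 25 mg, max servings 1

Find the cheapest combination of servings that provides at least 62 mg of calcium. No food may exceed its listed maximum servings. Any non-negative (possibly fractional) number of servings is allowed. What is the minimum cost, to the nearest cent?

$3.29

Cost per mg of calcium: carrots $0.0180, canned tuna $0.0556, chicken breast $0.1342.
Take 1 serving of carrots: +25.0 mg calcium for $0.45 (total $0.45, still need 37.0 mg).
Take 1 serving of canned tuna: +27.0 mg calcium for $1.50 (total $1.95, still need 10.0 mg).
Take 0.5263 servings of chicken breast: +10.0 mg calcium for $1.34 (total $3.29, still need 0.0 mg).
Greedy by cheapest-per-mg is optimal for a single linear constraint, so the minimum cost is $3.29.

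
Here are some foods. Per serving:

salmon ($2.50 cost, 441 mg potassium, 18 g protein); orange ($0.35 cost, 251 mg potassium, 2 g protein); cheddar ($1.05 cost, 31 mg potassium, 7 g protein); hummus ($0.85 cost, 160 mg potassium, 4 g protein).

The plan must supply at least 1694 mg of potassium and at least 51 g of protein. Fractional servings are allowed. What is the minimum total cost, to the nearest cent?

$7.24

At the optimum either one food covers both requirements or two foods hit both targets exactly; no other combination can be cheaper.
salmon only: max(1694/441, 51/18) = 3.841 servings → $9.60.
orange only: max(1694/251, 51/2) = 25.5 servings → $8.93.
cheddar only: max(1694/31, 51/7) = 54.65 servings → $57.38.
hummus only: max(1694/160, 51/4) = 12.75 servings → $10.84.
salmon + orange with both tight: 2.589 servings and 2.2 servings → $7.24.
salmon + cheddar: the both-tight solution has a negative serving — not a feasible corner.
salmon + hummus with both tight: 1.24 servings and 7.169 servings → $9.19.
orange + cheddar with both tight: 6.063 servings and 5.553 servings → $7.95.
orange + hummus: intersection lies outside the first quadrant.
cheddar + hummus with both tight: 1.39 servings and 10.32 servings → $10.23.
The minimum over all feasible corners is $7.24.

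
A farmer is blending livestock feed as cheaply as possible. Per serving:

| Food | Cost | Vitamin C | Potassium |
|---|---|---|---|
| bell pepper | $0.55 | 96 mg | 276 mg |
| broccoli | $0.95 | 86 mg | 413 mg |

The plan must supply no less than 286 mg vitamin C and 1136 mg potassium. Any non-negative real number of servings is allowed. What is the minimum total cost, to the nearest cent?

$2.26

This is a tiny linear program; its minimum lies at a vertex of the feasible set. List the vertices and price them.
bell pepper only: max(286/96, 1136/276) = 4.116 servings → $2.26.
broccoli only: max(286/86, 1136/413) = 3.326 servings → $3.16.
bell pepper + broccoli with both tight: 1.283 servings and 1.893 servings → $2.50.
So the least-cost plan costs $2.26.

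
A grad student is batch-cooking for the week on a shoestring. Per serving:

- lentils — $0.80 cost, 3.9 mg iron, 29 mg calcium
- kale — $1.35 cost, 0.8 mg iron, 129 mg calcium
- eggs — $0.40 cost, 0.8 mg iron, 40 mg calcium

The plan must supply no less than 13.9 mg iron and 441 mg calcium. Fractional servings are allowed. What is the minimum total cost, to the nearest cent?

$5.19

For a min-cost LP with two ≥-constraints, a basic feasible solution has at most two positive variables.
lentils only: max(13.9/3.9, 441/29) = 15.21 servings → $12.17.
kale only: max(13.9/0.8, 441/129) = 17.38 servings → $23.46.
eggs only: max(13.9/0.8, 441/40) = 17.38 servings → $6.95.
lentils + kale with both tight: 3.001 servings and 2.744 servings → $6.11.
lentils + eggs with both tight: 1.53 servings and 9.916 servings → $5.19.
kale + eggs with both targets exact would need a negative amount; discard.
Cheapest feasible corner: $5.19.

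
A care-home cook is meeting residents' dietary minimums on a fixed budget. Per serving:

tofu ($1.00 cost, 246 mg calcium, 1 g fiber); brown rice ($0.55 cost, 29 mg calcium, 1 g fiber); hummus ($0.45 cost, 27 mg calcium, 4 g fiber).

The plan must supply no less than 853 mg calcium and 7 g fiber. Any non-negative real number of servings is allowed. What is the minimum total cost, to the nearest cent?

$3.78

Compare the cost at each extreme point of the feasible region.
tofu only: max(853/246, 7/1) = 7 servings → $7.00.
brown rice only: max(853/29, 7/1) = 29.41 servings → $16.18.
hummus only: max(853/27, 7/4) = 31.59 servings → $14.22.
tofu + brown rice with both tight: 2.995 servings and 4.005 servings → $5.20.
tofu + hummus with both tight: 3.368 servings and 0.908 servings → $3.78.
brown rice + hummus with both targets exact would need a negative amount; discard.
The minimum over all feasible corners is $3.78.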